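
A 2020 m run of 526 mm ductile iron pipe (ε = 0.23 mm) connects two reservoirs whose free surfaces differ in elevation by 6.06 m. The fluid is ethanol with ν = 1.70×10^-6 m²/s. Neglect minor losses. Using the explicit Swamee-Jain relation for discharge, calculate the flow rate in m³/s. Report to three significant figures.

Swamee-Jain (Type II): Q = -0.965·√(gD⁵h_f/L)·ln[ε/(3.7D) + √(3.17ν²L/(gD³h_f))]
√(gD⁵h_f/L) = √(9.81·0.526⁵·6.06/2020) = 0.03442
ε/(3.7D) = 1.18×10^-4; √(3.17ν²L/(gD³h_f)) = 4.62×10^-5
Q = -0.965·0.03442·ln(1.644×10^-4) = 0.2894 m³/s
Check: V = 1.33 m/s, Re = 4.12×10^5, f = 0.01757, h_f = 6.10 m ≈ 6.06 m ✓

Q ≈ 0.289 m³/s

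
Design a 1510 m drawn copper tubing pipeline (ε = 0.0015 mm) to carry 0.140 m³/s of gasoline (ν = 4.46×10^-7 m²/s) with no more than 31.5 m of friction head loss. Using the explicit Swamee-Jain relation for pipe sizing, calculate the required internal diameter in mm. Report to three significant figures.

D ≈ 245 mm

Swamee-Jain (Type III): D = 0.66·[ε^1.25·(LQ²/(gh_f))^4.75 + ν·Q^9.4·(L/(gh_f))^5.2]^0.04
LQ²/(gh_f) = 0.09578; L/(gh_f) = 4.886
Term 1 = ε^1.25·(…)^4.75 = 7.60×10^-13; Term 2 = ν·Q^9.4·(…)^5.2 = 1.61×10^-11
D = 0.66·(7.60×10^-13 + 1.61×10^-11)^0.04 = 0.2447 m = 245 mm
Check: V = 2.98 m/s, Re = 1.63×10^6, f = 0.01091, h_f = 30.4 m ≈ 31.5 m ✓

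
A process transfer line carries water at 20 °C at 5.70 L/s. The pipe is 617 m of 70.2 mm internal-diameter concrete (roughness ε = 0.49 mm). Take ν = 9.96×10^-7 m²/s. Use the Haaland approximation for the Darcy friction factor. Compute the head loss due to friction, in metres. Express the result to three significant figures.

h_f ≈ 33.4 m

V = 4Q/(πD²) = 4·0.00570/(π·0.0702²) = 1.473 m/s
Re = VD/ν = 1.473·0.0702/9.96×10^-7 = 1.04×10^5 → turbulent
ε/D = 0.49/70.2 = 0.00698
Haaland: f = 0.03442
h_f = f(L/D)V²/(2g) = 0.03442·(617/0.0702)·1.473²/(2·9.81) = 33.44 m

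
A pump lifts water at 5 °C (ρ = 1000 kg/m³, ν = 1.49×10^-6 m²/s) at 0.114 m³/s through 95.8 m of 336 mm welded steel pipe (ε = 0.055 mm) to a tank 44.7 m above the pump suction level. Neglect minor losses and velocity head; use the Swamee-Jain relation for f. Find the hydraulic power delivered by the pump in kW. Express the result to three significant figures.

P_hyd ≈ 50.4 kW

V = 4Q/(πD²) = 1.286 m/s; Re = 2.90×10^5; ε/D = 1.64×10^-4; f = 0.01608
h_f = f(L/D)V²/2g = 0.3862 m
Total head H = z + h_f = 44.7 + 0.3862 = 45.09 m
P_hyd = ρgQH = 1000·9.81·0.114·45.09 = 50.42 kW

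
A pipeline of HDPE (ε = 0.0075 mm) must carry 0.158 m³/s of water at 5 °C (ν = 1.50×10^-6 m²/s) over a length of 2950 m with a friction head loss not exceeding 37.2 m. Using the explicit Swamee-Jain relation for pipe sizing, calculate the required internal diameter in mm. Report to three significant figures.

Swamee-Jain (Type III): D = 0.66·[ε^1.25·(LQ²/(gh_f))^4.75 + ν·Q^9.4·(L/(gh_f))^5.2]^0.04
LQ²/(gh_f) = 0.2018; L/(gh_f) = 8.084
Term 1 = ε^1.25·(…)^4.75 = 1.96×10^-10; Term 2 = ν·Q^9.4·(…)^5.2 = 2.31×10^-9
D = 0.66·(1.96×10^-10 + 2.31×10^-9)^0.04 = 0.2989 m = 299 mm
Check: V = 2.25 m/s, Re = 4.49×10^5, f = 0.01372, h_f = 35.0 m ≈ 37.2 m ✓

D ≈ 299 mm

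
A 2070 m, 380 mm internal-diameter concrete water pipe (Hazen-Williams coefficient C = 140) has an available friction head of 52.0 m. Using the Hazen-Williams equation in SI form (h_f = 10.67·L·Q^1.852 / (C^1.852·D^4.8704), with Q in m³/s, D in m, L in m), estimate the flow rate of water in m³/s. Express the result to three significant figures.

Rearranging: Q = [h_f·C^1.852·D^4.8704 / (10.67·L)]^(1/1.852)
Q = [52.0·140^1.852·0.380^4.8704 / (10.67·2070)]^0.540 = 0.4188 m³/s

Q ≈ 0.419 m³/s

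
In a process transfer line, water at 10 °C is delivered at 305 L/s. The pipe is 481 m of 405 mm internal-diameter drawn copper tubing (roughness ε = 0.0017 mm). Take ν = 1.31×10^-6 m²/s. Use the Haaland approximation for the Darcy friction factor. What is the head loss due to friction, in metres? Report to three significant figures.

h_f ≈ 4.17 m

V = 4Q/(πD²) = 4·0.305/(π·0.405²) = 2.368 m/s
Re = VD/ν = 2.368·0.405/1.31×10^-6 = 7.32×10^5 → turbulent
ε/D = 0.0017/405 = 4.20×10^-6
Haaland: f = 0.01228
h_f = f(L/D)V²/(2g) = 0.01228·(481/0.405)·2.368²/(2·9.81) = 4.165 m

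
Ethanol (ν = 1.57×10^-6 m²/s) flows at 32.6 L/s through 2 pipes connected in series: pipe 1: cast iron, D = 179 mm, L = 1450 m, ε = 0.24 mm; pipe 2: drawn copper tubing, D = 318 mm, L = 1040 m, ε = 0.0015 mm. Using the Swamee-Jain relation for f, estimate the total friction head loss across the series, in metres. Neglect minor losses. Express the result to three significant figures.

Pipe 1: V = 1.295 m/s, Re = 1.48×10^5, ε/D = 0.00134, f = 0.02282, h_1 = f(L/D)V²/2g = 15.81 m
Pipe 2: V = 0.4105 m/s, Re = 8.31×10^4, ε/D = 4.72×10^-6, f = 0.01860, h_2 = f(L/D)V²/2g = 0.5223 m
Series → Q common, losses add: H = Σh = 16.34 m

H ≈ 16.3 m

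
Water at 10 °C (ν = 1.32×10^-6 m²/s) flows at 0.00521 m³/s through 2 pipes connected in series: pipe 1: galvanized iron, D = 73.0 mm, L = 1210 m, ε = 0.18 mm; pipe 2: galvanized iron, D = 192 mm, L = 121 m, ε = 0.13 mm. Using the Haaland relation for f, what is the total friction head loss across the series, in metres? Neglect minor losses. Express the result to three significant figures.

H ≈ 35.0 m

Pipe 1: V = 1.245 m/s, Re = 6.88×10^4, ε/D = 0.00247, f = 0.02670, h_1 = f(L/D)V²/2g = 34.96 m
Pipe 2: V = 0.1799 m/s, Re = 2.62×10^4, ε/D = 6.77×10^-4, f = 0.02555, h_2 = f(L/D)V²/2g = 0.02658 m
Series → Q common, losses add: H = Σh = 34.98 m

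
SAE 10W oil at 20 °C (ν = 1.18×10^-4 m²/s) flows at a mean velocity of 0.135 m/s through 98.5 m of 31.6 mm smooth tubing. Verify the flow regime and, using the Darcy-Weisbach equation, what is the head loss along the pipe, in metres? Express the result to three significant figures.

Re = VD/ν = 0.135·0.03160/1.18×10^-4 = 36.2 → laminar (Re < 2300)
f = 64/Re = 1.770
h_f = f(L/D)V²/(2g) = 1.770·(98.5/0.03160)·0.135²/(2·9.81) = 5.126 m

h_f ≈ 5.13 m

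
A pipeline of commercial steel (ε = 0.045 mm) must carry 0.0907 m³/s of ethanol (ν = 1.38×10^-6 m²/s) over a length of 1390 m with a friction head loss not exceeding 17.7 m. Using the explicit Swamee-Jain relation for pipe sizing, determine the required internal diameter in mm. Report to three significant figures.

Swamee-Jain (Type III): D = 0.66·[ε^1.25·(LQ²/(gh_f))^4.75 + ν·Q^9.4·(L/(gh_f))^5.2]^0.04
LQ²/(gh_f) = 0.06585; L/(gh_f) = 8.005
Term 1 = ε^1.25·(…)^4.75 = 9.01×10^-12; Term 2 = ν·Q^9.4·(…)^5.2 = 1.09×10^-11
D = 0.66·(9.01×10^-12 + 1.09×10^-11)^0.04 = 0.2463 m = 246 mm
Check: V = 1.90 m/s, Re = 3.40×10^5, f = 0.01595, h_f = 16.6 m ≈ 17.7 m ✓

D ≈ 246 mm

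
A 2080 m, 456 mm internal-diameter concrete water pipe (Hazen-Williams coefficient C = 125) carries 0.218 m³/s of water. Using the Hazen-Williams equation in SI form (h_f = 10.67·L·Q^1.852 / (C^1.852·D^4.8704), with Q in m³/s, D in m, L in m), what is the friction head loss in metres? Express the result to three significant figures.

h_f = 10.67·2080·0.218^1.852 / (125^1.852·0.456^4.8704) = 7.917 m

h_f ≈ 7.92 m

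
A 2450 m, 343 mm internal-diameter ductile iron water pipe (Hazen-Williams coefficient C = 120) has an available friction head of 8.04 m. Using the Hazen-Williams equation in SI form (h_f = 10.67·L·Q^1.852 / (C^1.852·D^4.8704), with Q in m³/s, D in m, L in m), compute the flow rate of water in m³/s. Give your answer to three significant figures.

Q ≈ 0.0914 m³/s

Rearranging: Q = [h_f·C^1.852·D^4.8704 / (10.67·L)]^(1/1.852)
Q = [8.04·120^1.852·0.343^4.8704 / (10.67·2450)]^0.540 = 0.09135 m³/s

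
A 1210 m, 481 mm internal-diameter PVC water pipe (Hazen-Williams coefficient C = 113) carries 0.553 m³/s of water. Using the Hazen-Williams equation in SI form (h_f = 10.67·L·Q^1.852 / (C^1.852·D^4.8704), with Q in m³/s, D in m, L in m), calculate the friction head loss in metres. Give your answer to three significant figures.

h_f ≈ 24.0 m

h_f = 10.67·1210·0.553^1.852 / (113^1.852·0.481^4.8704) = 24.00 m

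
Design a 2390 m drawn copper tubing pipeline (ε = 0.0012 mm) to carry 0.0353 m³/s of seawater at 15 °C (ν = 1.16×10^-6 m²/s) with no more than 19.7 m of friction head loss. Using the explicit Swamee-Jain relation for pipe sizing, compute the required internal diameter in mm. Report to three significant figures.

D ≈ 183 mm

Swamee-Jain (Type III): D = 0.66·[ε^1.25·(LQ²/(gh_f))^4.75 + ν·Q^9.4·(L/(gh_f))^5.2]^0.04
LQ²/(gh_f) = 0.01541; L/(gh_f) = 12.37
Term 1 = ε^1.25·(…)^4.75 = 9.80×10^-17; Term 2 = ν·Q^9.4·(…)^5.2 = 1.24×10^-14
D = 0.66·(9.80×10^-17 + 1.24×10^-14)^0.04 = 0.1834 m = 183 mm
Check: V = 1.34 m/s, Re = 2.11×10^5, f = 0.01543, h_f = 18.3 m ≈ 19.7 m ✓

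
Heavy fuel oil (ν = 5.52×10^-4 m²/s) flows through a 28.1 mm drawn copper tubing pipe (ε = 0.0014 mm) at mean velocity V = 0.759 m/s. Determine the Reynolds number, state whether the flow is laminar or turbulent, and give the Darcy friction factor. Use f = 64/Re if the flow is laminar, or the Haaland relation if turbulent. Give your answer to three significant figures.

Re ≈ 38.6; laminar; f = 64/Re ≈ 1.66

Re = VD/ν = 0.7590·0.0281/5.52×10^-4 = 38.6
Re < 2300 → laminar → f = 64/Re = 1.656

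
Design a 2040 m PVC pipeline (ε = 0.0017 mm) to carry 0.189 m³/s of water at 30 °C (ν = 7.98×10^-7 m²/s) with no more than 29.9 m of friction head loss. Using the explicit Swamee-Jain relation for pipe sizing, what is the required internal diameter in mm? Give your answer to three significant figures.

D ≈ 301 mm

Swamee-Jain (Type III): D = 0.66·[ε^1.25·(LQ²/(gh_f))^4.75 + ν·Q^9.4·(L/(gh_f))^5.2]^0.04
LQ²/(gh_f) = 0.2484; L/(gh_f) = 6.955
Term 1 = ε^1.25·(…)^4.75 = 8.23×10^-11; Term 2 = ν·Q^9.4·(…)^5.2 = 3.02×10^-9
D = 0.66·(8.23×10^-11 + 3.02×10^-9)^0.04 = 0.3015 m = 301 mm
Check: V = 2.65 m/s, Re = 1.00×10^6, f = 0.01175, h_f = 28.4 m ≈ 29.9 m ✓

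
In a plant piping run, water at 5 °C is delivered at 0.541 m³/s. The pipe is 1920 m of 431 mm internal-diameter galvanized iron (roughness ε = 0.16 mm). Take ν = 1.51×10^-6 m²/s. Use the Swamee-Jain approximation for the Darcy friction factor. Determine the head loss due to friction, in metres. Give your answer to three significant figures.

V = 4Q/(πD²) = 4·0.541/(π·0.431²) = 3.708 m/s
Re = VD/ν = 3.708·0.431/1.51×10^-6 = 1.06×10^6 → turbulent
ε/D = 0.16/431 = 3.71×10^-4
Swamee-Jain: f = 0.01632
h_f = f(L/D)V²/(2g) = 0.01632·(1920/0.431)·3.708²/(2·9.81) = 50.96 m

h_f ≈ 51.0 m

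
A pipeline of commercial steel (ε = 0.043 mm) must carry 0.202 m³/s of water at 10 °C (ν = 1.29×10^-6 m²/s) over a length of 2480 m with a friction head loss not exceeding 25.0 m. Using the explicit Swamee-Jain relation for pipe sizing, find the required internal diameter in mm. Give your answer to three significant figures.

D ≈ 348 mm

Swamee-Jain (Type III): D = 0.66·[ε^1.25·(LQ²/(gh_f))^4.75 + ν·Q^9.4·(L/(gh_f))^5.2]^0.04
LQ²/(gh_f) = 0.4126; L/(gh_f) = 10.11
Term 1 = ε^1.25·(…)^4.75 = 5.20×10^-8; Term 2 = ν·Q^9.4·(…)^5.2 = 6.40×10^-8
D = 0.66·(5.20×10^-8 + 6.40×10^-8)^0.04 = 0.3484 m = 348 mm
Check: V = 2.12 m/s, Re = 5.72×10^5, f = 0.01453, h_f = 23.7 m ≈ 25.0 m ✓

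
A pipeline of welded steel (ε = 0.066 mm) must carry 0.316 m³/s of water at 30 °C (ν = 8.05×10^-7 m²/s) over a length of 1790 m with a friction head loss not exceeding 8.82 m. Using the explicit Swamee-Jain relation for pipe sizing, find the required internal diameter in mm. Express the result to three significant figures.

Swamee-Jain (Type III): D = 0.66·[ε^1.25·(LQ²/(gh_f))^4.75 + ν·Q^9.4·(L/(gh_f))^5.2]^0.04
LQ²/(gh_f) = 2.066; L/(gh_f) = 20.69
Term 1 = ε^1.25·(…)^4.75 = 1.87×10^-4; Term 2 = ν·Q^9.4·(…)^5.2 = 1.11×10^-4
D = 0.66·(1.87×10^-4 + 1.11×10^-4)^0.04 = 0.4770 m = 477 mm
Check: V = 1.77 m/s, Re = 1.05×10^6, f = 0.01399, h_f = 8.37 m ≈ 8.82 m ✓

D ≈ 477 mm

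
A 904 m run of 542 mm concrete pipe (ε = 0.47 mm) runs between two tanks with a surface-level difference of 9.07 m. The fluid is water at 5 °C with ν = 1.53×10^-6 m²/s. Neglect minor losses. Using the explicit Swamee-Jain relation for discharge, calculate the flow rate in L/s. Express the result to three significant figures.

Q ≈ 541 L/s

Swamee-Jain (Type II): Q = -0.965·√(gD⁵h_f/L)·ln[ε/(3.7D) + √(3.17ν²L/(gD³h_f))]
√(gD⁵h_f/L) = √(9.81·0.542⁵·9.07/904) = 0.06785
ε/(3.7D) = 2.34×10^-4; √(3.17ν²L/(gD³h_f)) = 2.18×10^-5
Q = -0.965·0.06785·ln(2.561×10^-4) = 0.5415 m³/s
Check: V = 2.35 m/s, Re = 8.31×10^5, f = 0.01948, h_f = 9.12 m ≈ 9.07 m ✓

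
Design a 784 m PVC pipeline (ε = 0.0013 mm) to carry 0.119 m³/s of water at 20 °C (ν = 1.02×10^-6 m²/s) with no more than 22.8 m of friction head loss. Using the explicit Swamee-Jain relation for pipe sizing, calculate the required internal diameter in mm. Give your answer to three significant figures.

D ≈ 222 mm

Swamee-Jain (Type III): D = 0.66·[ε^1.25·(LQ²/(gh_f))^4.75 + ν·Q^9.4·(L/(gh_f))^5.2]^0.04
LQ²/(gh_f) = 0.04964; L/(gh_f) = 3.505
Term 1 = ε^1.25·(…)^4.75 = 2.80×10^-14; Term 2 = ν·Q^9.4·(…)^5.2 = 1.42×10^-12
D = 0.66·(2.80×10^-14 + 1.42×10^-12)^0.04 = 0.2218 m = 222 mm
Check: V = 3.08 m/s, Re = 6.70×10^5, f = 0.01255, h_f = 21.4 m ≈ 22.8 m ✓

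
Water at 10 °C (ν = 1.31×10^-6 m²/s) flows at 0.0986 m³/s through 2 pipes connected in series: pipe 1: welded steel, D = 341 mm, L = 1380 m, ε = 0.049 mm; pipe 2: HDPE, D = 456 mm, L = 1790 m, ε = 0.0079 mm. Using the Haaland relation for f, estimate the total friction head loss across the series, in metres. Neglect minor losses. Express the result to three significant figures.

Pipe 1: V = 1.080 m/s, Re = 2.81×10^5, ε/D = 1.44×10^-4, f = 0.01574, h_1 = f(L/D)V²/2g = 3.783 m
Pipe 2: V = 0.6038 m/s, Re = 2.10×10^5, ε/D = 1.73×10^-5, f = 0.01546, h_2 = f(L/D)V²/2g = 1.128 m
Series → Q common, losses add: H = Σh = 4.911 m

H ≈ 4.91 m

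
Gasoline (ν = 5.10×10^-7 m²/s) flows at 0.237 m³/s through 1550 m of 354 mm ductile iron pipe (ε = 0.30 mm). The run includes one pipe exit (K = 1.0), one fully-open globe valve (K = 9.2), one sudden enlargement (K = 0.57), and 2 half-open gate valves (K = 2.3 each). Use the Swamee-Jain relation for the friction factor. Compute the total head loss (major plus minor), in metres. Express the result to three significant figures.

V = 4Q/(πD²) = 2.408 m/s; V²/2g = 0.2955 m
Re = 1.67×10^6, ε/D = 8.47×10^-4 → f = 0.01915 (Swamee-Jain)
Major: h_f = f(L/D)·V²/2g = 0.01915·4379·0.2955 = 24.77 m
Minor: ΣK = 15.4; h_m = ΣK·V²/2g = 4.542 m
Total H_L = 24.77 + 4.542 = 29.32 m

H_L ≈ 29.3 m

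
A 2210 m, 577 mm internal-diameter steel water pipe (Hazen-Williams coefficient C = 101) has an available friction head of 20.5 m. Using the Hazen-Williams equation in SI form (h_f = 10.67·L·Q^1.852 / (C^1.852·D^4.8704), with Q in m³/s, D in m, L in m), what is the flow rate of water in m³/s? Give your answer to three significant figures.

Rearranging: Q = [h_f·C^1.852·D^4.8704 / (10.67·L)]^(1/1.852)
Q = [20.5·101^1.852·0.577^4.8704 / (10.67·2210)]^0.540 = 0.5291 m³/s

Q ≈ 0.529 m³/s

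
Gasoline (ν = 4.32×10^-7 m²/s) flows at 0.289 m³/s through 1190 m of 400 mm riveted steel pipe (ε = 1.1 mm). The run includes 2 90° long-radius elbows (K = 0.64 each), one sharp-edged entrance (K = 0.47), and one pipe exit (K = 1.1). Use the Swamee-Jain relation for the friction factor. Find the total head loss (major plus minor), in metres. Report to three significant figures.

H_L ≈ 21.3 m

V = 4Q/(πD²) = 2.300 m/s; V²/2g = 0.2696 m
Re = 2.13×10^6, ε/D = 0.00275 → f = 0.02565 (Swamee-Jain)
Major: h_f = f(L/D)·V²/2g = 0.02565·2975·0.2696 = 20.57 m
Minor: ΣK = 2.85; h_m = ΣK·V²/2g = 0.7683 m
Total H_L = 20.57 + 0.7683 = 21.34 m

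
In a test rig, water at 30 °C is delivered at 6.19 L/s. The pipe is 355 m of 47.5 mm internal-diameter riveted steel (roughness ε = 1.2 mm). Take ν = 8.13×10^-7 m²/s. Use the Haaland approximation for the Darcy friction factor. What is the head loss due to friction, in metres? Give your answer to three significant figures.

V = 4Q/(πD²) = 4·0.00619/(π·0.0475²) = 3.493 m/s
Re = VD/ν = 3.493·0.0475/8.13×10^-7 = 2.04×10^5 → turbulent
ε/D = 1.2/47.5 = 0.0253
Haaland: f = 0.05357
h_f = f(L/D)V²/(2g) = 0.05357·(355/0.0475)·3.493²/(2·9.81) = 249.0 m

h_f ≈ 249 m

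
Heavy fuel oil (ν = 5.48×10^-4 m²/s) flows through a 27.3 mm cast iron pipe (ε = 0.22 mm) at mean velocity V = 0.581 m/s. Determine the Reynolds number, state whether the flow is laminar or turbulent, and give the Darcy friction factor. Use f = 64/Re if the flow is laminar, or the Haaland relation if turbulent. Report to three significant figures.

Re = VD/ν = 0.5810·0.0273/5.48×10^-4 = 28.9
Re < 2300 → laminar → f = 64/Re = 2.211

Re ≈ 28.9; laminar; f = 64/Re ≈ 2.21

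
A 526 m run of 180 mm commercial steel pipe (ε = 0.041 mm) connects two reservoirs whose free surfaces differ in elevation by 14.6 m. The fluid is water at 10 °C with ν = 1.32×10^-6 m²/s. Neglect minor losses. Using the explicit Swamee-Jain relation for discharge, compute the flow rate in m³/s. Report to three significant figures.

Q ≈ 0.0625 m³/s

Swamee-Jain (Type II): Q = -0.965·√(gD⁵h_f/L)·ln[ε/(3.7D) + √(3.17ν²L/(gD³h_f))]
√(gD⁵h_f/L) = √(9.81·0.180⁵·14.6/526) = 0.007173
ε/(3.7D) = 6.16×10^-5; √(3.17ν²L/(gD³h_f)) = 5.90×10^-5
Q = -0.965·0.007173·ln(1.205×10^-4) = 0.06246 m³/s
Check: V = 2.45 m/s, Re = 3.35×10^5, f = 0.01634, h_f = 14.7 m ≈ 14.6 m ✓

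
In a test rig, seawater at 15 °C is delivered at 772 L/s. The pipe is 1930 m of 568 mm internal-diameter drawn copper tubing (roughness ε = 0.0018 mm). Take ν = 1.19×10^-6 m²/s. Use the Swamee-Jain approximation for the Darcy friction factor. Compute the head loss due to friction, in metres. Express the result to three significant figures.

V = 4Q/(πD²) = 4·0.772/(π·0.568²) = 3.047 m/s
Re = VD/ν = 3.047·0.568/1.19×10^-6 = 1.45×10^6 → turbulent
ε/D = 0.0018/568 = 3.17×10^-6
Swamee-Jain: f = 0.01101
h_f = f(L/D)V²/(2g) = 0.01101·(1930/0.568)·3.047²/(2·9.81) = 17.70 m

h_f ≈ 17.7 m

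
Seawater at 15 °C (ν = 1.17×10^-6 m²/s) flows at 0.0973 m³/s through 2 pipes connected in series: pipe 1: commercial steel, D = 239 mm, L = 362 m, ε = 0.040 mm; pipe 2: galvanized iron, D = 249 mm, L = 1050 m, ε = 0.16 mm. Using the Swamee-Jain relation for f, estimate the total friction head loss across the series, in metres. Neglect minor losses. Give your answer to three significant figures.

H ≈ 21.7 m

Pipe 1: V = 2.169 m/s, Re = 4.43×10^5, ε/D = 1.67×10^-4, f = 0.01537, h_1 = f(L/D)V²/2g = 5.583 m
Pipe 2: V = 1.998 m/s, Re = 4.25×10^5, ε/D = 6.43×10^-4, f = 0.01875, h_2 = f(L/D)V²/2g = 16.09 m
Series → Q common, losses add: H = Σh = 21.67 m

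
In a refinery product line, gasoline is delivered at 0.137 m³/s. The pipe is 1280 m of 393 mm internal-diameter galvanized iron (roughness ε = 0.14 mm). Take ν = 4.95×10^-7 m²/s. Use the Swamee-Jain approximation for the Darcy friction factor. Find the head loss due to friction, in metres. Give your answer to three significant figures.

V = 4Q/(πD²) = 4·0.137/(π·0.393²) = 1.129 m/s
Re = VD/ν = 1.129·0.393/4.95×10^-7 = 8.97×10^5 → turbulent
ε/D = 0.14/393 = 3.56×10^-4
Swamee-Jain: f = 0.01631
h_f = f(L/D)V²/(2g) = 0.01631·(1280/0.393)·1.129²/(2·9.81) = 3.453 m

h_f ≈ 3.45 m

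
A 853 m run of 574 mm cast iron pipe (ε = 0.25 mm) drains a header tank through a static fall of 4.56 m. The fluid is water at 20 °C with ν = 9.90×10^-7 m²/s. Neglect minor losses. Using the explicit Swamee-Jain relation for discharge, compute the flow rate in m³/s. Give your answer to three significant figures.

Swamee-Jain (Type II): Q = -0.965·√(gD⁵h_f/L)·ln[ε/(3.7D) + √(3.17ν²L/(gD³h_f))]
√(gD⁵h_f/L) = √(9.81·0.574⁵·4.56/853) = 0.05716
ε/(3.7D) = 1.18×10^-4; √(3.17ν²L/(gD³h_f)) = 1.77×10^-5
Q = -0.965·0.05716·ln(1.354×10^-4) = 0.4913 m³/s
Check: V = 1.90 m/s, Re = 1.10×10^6, f = 0.01680, h_f = 4.59 m ≈ 4.56 m ✓

Q ≈ 0.491 m³/s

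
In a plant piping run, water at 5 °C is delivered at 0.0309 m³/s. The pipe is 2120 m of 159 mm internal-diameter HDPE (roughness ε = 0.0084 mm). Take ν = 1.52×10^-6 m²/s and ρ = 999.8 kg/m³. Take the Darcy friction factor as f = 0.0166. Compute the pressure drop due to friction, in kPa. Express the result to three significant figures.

Δp ≈ 268 kPa

V = 4Q/(πD²) = 4·0.0309/(π·0.159²) = 1.556 m/s
h_f = f(L/D)V²/(2g) = 0.01660·(2120/0.159)·1.556²/(2·9.81) = 27.32 m
Δp = ρg·h_f = 999.8·9.81·27.32 = 268.0 kPa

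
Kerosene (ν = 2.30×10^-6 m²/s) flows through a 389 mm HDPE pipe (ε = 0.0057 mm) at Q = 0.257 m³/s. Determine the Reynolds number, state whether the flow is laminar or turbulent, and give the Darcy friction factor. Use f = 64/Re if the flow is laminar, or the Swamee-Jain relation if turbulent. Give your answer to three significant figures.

Re ≈ 3.66×10^5; turbulent; f ≈ 0.0140

V = 4Q/(πD²) = 2.162 m/s
Re = VD/ν = 2.162·0.389/2.30×10^-6 = 3.66×10^5
Re > 4000 → turbulent; ε/D = 1.47×10^-5
Swamee-Jain: f = 0.01405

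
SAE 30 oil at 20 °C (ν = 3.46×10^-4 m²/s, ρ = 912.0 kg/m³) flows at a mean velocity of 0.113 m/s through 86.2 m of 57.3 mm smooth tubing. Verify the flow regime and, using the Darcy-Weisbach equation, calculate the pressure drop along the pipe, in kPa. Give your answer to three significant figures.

Re = VD/ν = 0.113·0.05730/3.46×10^-4 = 18.7 → laminar (Re < 2300)
f = 64/Re = 3.420
h_f = f(L/D)V²/(2g) = 3.420·(86.2/0.05730)·0.113²/(2·9.81) = 3.348 m
Δp = ρg·h_f = 912.0·9.81·3.348 = 29.96 kPa

Δp ≈ 30.0 kPa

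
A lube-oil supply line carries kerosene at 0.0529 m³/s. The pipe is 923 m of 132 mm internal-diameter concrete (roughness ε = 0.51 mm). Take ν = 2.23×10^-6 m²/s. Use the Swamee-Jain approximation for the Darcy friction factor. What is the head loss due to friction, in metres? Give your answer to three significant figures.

V = 4Q/(πD²) = 4·0.0529/(π·0.132²) = 3.866 m/s
Re = VD/ν = 3.866·0.132/2.23×10^-6 = 2.29×10^5 → turbulent
ε/D = 0.51/132 = 0.00386
Swamee-Jain: f = 0.02879
h_f = f(L/D)V²/(2g) = 0.02879·(923/0.132)·3.866²/(2·9.81) = 153.3 m

h_f ≈ 153 m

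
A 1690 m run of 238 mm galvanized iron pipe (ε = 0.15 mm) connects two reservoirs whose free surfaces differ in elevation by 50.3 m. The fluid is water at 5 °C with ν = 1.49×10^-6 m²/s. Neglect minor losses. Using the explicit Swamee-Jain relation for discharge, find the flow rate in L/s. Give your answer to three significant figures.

Swamee-Jain (Type II): Q = -0.965·√(gD⁵h_f/L)·ln[ε/(3.7D) + √(3.17ν²L/(gD³h_f))]
√(gD⁵h_f/L) = √(9.81·0.238⁵·50.3/1690) = 0.01493
ε/(3.7D) = 1.70×10^-4; √(3.17ν²L/(gD³h_f)) = 4.23×10^-5
Q = -0.965·0.01493·ln(2.126×10^-4) = 0.1218 m³/s
Check: V = 2.74 m/s, Re = 4.37×10^5, f = 0.01866, h_f = 50.6 m ≈ 50.3 m ✓

Q ≈ 122 L/s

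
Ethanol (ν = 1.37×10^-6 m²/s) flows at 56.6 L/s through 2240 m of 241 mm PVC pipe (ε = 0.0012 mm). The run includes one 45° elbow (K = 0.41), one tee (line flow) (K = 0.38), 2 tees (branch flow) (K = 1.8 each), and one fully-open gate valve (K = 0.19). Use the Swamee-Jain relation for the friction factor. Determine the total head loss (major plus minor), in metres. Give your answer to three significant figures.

V = 4Q/(πD²) = 1.241 m/s; V²/2g = 0.07847 m
Re = 2.18×10^5, ε/D = 4.98×10^-6 → f = 0.01532 (Swamee-Jain)
Major: h_f = f(L/D)·V²/2g = 0.01532·9295·0.07847 = 11.17 m
Minor: ΣK = 4.58; h_m = ΣK·V²/2g = 0.3594 m
Total H_L = 11.17 + 0.3594 = 11.53 m

H_L ≈ 11.5 m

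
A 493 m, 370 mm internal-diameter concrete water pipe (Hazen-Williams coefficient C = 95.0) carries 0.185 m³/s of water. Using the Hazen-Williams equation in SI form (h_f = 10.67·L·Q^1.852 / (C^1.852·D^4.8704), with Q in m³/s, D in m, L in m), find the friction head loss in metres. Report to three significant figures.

h_f = 10.67·493·0.185^1.852 / (95.0^1.852·0.370^4.8704) = 6.369 m

h_f ≈ 6.37 m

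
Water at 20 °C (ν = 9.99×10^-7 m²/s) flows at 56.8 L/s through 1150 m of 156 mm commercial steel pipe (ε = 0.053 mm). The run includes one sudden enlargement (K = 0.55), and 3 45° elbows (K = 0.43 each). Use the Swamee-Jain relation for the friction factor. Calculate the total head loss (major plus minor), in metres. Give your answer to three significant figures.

V = 4Q/(πD²) = 2.972 m/s; V²/2g = 0.4501 m
Re = 4.64×10^5, ε/D = 3.40×10^-4 → f = 0.01676 (Swamee-Jain)
Major: h_f = f(L/D)·V²/2g = 0.01676·7372·0.4501 = 55.62 m
Minor: ΣK = 1.84; h_m = ΣK·V²/2g = 0.8282 m
Total H_L = 55.62 + 0.8282 = 56.45 m

H_L ≈ 56.4 m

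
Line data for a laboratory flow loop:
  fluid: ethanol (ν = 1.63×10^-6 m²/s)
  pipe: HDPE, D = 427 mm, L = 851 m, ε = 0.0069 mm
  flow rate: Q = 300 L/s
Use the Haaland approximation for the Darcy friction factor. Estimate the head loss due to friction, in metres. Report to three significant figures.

h_f ≈ 5.82 m

V = 4Q/(πD²) = 4·0.300/(π·0.427²) = 2.095 m/s
Re = VD/ν = 2.095·0.427/1.63×10^-6 = 5.49×10^5 → turbulent
ε/D = 0.0069/427 = 1.62×10^-5
Haaland: f = 0.01305
h_f = f(L/D)V²/(2g) = 0.01305·(851/0.427)·2.095²/(2·9.81) = 5.817 m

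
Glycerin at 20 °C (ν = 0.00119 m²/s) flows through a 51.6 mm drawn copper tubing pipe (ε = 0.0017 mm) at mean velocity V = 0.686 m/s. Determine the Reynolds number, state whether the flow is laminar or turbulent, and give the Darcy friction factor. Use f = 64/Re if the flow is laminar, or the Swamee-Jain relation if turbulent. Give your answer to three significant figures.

Re ≈ 29.7; laminar; f = 64/Re ≈ 2.15

Re = VD/ν = 0.6860·0.0516/0.00119 = 29.7
Re < 2300 → laminar → f = 64/Re = 2.152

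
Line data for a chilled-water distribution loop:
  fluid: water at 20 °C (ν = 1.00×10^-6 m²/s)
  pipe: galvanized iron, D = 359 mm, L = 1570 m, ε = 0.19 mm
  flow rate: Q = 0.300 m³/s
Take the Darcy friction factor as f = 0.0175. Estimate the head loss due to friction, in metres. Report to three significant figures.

h_f ≈ 34.3 m

V = 4Q/(πD²) = 4·0.300/(π·0.359²) = 2.964 m/s
h_f = f(L/D)V²/(2g) = 0.01750·(1570/0.359)·2.964²/(2·9.81) = 34.26 m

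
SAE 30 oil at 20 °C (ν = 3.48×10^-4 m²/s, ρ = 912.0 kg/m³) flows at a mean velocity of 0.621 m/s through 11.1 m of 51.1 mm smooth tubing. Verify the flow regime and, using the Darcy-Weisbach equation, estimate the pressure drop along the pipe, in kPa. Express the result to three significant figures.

Δp ≈ 26.8 kPa

Re = VD/ν = 0.621·0.05110/3.48×10^-4 = 91.2 → laminar (Re < 2300)
f = 64/Re = 0.7019
h_f = f(L/D)V²/(2g) = 0.7019·(11.1/0.05110)·0.621²/(2·9.81) = 2.997 m
Δp = ρg·h_f = 912.0·9.81·2.997 = 26.81 kPa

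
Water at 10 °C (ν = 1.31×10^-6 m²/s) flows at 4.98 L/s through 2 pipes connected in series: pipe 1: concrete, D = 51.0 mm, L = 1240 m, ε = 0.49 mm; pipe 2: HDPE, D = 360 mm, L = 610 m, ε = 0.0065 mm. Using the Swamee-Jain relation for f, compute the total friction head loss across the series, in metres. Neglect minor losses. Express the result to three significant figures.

Pipe 1: V = 2.438 m/s, Re = 9.49×10^4, ε/D = 0.00961, f = 0.03830, h_1 = f(L/D)V²/2g = 282.1 m
Pipe 2: V = 0.04893 m/s, Re = 1.34×10^4, ε/D = 1.81×10^-5, f = 0.02863, h_2 = f(L/D)V²/2g = 0.005919 m
Series → Q common, losses add: H = Σh = 282.1 m

H ≈ 282 m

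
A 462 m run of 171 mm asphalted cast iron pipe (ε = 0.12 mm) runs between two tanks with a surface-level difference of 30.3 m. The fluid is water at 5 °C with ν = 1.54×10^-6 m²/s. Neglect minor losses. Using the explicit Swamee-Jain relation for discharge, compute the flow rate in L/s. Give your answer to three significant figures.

Swamee-Jain (Type II): Q = -0.965·√(gD⁵h_f/L)·ln[ε/(3.7D) + √(3.17ν²L/(gD³h_f))]
√(gD⁵h_f/L) = √(9.81·0.171⁵·30.3/462) = 0.009699
ε/(3.7D) = 1.90×10^-4; √(3.17ν²L/(gD³h_f)) = 4.83×10^-5
Q = -0.965·0.009699·ln(2.380×10^-4) = 0.07809 m³/s
Check: V = 3.40 m/s, Re = 3.78×10^5, f = 0.01917, h_f = 30.5 m ≈ 30.3 m ✓

Q ≈ 78.1 L/s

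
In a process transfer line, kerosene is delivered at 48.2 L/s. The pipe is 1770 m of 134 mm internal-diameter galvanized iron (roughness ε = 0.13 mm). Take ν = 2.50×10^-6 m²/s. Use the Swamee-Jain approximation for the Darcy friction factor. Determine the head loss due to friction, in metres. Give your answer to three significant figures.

V = 4Q/(πD²) = 4·0.0482/(π·0.134²) = 3.418 m/s
Re = VD/ν = 3.418·0.134/2.50×10^-6 = 1.83×10^5 → turbulent
ε/D = 0.13/134 = 9.70×10^-4
Swamee-Jain: f = 0.02119
h_f = f(L/D)V²/(2g) = 0.02119·(1770/0.134)·3.418²/(2·9.81) = 166.7 m

h_f ≈ 167 m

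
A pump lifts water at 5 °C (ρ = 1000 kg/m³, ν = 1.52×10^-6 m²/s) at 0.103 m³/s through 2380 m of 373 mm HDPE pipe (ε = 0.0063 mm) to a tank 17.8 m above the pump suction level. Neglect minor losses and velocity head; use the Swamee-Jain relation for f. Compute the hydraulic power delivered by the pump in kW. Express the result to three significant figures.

V = 4Q/(πD²) = 0.9426 m/s; Re = 2.31×10^5; ε/D = 1.69×10^-5; f = 0.01527
h_f = f(L/D)V²/2g = 4.412 m
Total head H = z + h_f = 17.8 + 4.412 = 22.21 m
P_hyd = ρgQH = 1000·9.81·0.103·22.21 = 22.44 kW

P_hyd ≈ 22.4 kW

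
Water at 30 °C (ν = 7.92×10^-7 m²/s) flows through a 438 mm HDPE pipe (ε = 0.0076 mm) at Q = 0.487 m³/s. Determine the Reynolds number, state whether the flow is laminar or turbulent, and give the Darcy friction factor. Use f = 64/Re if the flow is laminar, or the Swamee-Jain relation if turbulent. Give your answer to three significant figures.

V = 4Q/(πD²) = 3.232 m/s
Re = VD/ν = 3.232·0.438/7.92×10^-7 = 1.79×10^6
Re > 4000 → turbulent; ε/D = 1.74×10^-5
Swamee-Jain: f = 0.01113

Re ≈ 1.79×10^6; turbulent; f ≈ 0.0111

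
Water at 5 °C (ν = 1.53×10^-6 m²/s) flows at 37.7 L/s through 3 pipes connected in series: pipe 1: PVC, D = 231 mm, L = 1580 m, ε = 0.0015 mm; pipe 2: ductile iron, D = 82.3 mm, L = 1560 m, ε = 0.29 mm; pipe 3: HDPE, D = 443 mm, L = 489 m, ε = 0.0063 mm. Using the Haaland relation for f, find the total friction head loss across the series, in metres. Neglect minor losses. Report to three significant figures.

H ≈ 1350 m

Pipe 1: V = 0.8996 m/s, Re = 1.36×10^5, ε/D = 6.49×10^-6, f = 0.01677, h_1 = f(L/D)V²/2g = 4.730 m
Pipe 2: V = 7.087 m/s, Re = 3.81×10^5, ε/D = 0.00352, f = 0.02773, h_2 = f(L/D)V²/2g = 1346 m
Pipe 3: V = 0.2446 m/s, Re = 7.08×10^4, ε/D = 1.42×10^-5, f = 0.01922, h_3 = f(L/D)V²/2g = 0.06470 m
Series → Q common, losses add: H = Σh = 1350 m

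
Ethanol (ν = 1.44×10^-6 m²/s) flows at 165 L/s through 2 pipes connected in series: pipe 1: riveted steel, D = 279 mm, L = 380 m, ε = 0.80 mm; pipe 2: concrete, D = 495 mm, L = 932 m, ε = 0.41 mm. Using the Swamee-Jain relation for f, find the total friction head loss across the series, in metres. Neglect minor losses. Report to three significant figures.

Pipe 1: V = 2.699 m/s, Re = 5.23×10^5, ε/D = 0.00287, f = 0.02621, h_1 = f(L/D)V²/2g = 13.25 m
Pipe 2: V = 0.8574 m/s, Re = 2.95×10^5, ε/D = 8.28×10^-4, f = 0.02002, h_2 = f(L/D)V²/2g = 1.412 m
Series → Q common, losses add: H = Σh = 14.67 m

H ≈ 14.7 m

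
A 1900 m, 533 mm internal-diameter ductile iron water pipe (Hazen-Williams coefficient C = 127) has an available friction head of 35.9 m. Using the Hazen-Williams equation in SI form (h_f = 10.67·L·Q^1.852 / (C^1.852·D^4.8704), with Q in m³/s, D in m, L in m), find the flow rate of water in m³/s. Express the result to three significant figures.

Rearranging: Q = [h_f·C^1.852·D^4.8704 / (10.67·L)]^(1/1.852)
Q = [35.9·127^1.852·0.533^4.8704 / (10.67·1900)]^0.540 = 0.7930 m³/s

Q ≈ 0.793 m³/s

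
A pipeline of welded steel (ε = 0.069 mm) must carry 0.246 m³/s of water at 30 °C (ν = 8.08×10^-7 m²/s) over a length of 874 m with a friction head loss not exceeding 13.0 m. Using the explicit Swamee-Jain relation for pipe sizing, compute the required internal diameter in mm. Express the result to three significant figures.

Swamee-Jain (Type III): D = 0.66·[ε^1.25·(LQ²/(gh_f))^4.75 + ν·Q^9.4·(L/(gh_f))^5.2]^0.04
LQ²/(gh_f) = 0.4147; L/(gh_f) = 6.853
Term 1 = ε^1.25·(…)^4.75 = 9.62×10^-8; Term 2 = ν·Q^9.4·(…)^5.2 = 3.38×10^-8
D = 0.66·(9.62×10^-8 + 3.38×10^-8)^0.04 = 0.3500 m = 350 mm
Check: V = 2.56 m/s, Re = 1.11×10^6, f = 0.01466, h_f = 12.2 m ≈ 13.0 m ✓

D ≈ 350 mm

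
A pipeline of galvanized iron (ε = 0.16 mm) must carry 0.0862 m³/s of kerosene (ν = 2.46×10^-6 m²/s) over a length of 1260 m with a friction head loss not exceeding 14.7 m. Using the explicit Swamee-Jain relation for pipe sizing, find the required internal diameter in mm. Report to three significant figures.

D ≈ 257 mm

Swamee-Jain (Type III): D = 0.66·[ε^1.25·(LQ²/(gh_f))^4.75 + ν·Q^9.4·(L/(gh_f))^5.2]^0.04
LQ²/(gh_f) = 0.06492; L/(gh_f) = 8.737
Term 1 = ε^1.25·(…)^4.75 = 4.11×10^-11; Term 2 = ν·Q^9.4·(…)^5.2 = 1.91×10^-11
D = 0.66·(4.11×10^-11 + 1.91×10^-11)^0.04 = 0.2575 m = 257 mm
Check: V = 1.66 m/s, Re = 1.73×10^5, f = 0.01978, h_f = 13.5 m ≈ 14.7 m ✓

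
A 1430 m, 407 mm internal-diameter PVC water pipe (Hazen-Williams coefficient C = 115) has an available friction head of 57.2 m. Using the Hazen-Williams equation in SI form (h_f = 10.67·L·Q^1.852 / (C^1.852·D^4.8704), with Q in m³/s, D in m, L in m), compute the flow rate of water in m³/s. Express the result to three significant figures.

Q ≈ 0.530 m³/s

Rearranging: Q = [h_f·C^1.852·D^4.8704 / (10.67·L)]^(1/1.852)
Q = [57.2·115^1.852·0.407^4.8704 / (10.67·1430)]^0.540 = 0.5297 m³/s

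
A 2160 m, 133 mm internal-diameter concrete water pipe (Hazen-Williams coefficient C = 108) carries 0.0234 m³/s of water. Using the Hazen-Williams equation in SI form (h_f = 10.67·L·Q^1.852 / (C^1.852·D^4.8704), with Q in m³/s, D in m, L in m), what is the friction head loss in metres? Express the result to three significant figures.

h_f ≈ 69.8 m

h_f = 10.67·2160·0.0234^1.852 / (108^1.852·0.133^4.8704) = 69.77 m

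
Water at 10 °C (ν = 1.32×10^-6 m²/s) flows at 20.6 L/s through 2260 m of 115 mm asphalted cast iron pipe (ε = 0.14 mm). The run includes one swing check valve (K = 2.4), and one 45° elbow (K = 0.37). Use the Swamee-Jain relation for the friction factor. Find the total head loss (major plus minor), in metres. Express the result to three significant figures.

V = 4Q/(πD²) = 1.983 m/s; V²/2g = 0.2005 m
Re = 1.73×10^5, ε/D = 0.00122 → f = 0.02219 (Swamee-Jain)
Major: h_f = f(L/D)·V²/2g = 0.02219·19652·0.2005 = 87.42 m
Minor: ΣK = 2.77; h_m = ΣK·V²/2g = 0.5553 m
Total H_L = 87.42 + 0.5553 = 87.98 m

H_L ≈ 88.0 m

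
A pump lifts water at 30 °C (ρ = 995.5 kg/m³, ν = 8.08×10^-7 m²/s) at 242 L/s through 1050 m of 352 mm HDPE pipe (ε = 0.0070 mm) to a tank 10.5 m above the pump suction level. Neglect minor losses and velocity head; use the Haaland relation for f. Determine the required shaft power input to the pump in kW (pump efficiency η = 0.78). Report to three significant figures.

P_shaft ≈ 65.5 kW

V = 4Q/(πD²) = 2.487 m/s; Re = 1.08×10^6; ε/D = 1.99×10^-5; f = 0.01183
h_f = f(L/D)V²/2g = 11.12 m
Total head H = z + h_f = 10.5 + 11.12 = 21.62 m
P_hyd = ρgQH = 995.5·9.81·0.242·21.62 = 51.09 kW
P_shaft = P_hyd/η = 51.09/0.78 = 65.50 kW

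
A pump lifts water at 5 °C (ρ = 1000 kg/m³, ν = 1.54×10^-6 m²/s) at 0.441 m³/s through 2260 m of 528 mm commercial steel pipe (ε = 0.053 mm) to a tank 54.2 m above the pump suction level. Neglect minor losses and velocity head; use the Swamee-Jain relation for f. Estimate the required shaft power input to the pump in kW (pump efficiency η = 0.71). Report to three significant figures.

V = 4Q/(πD²) = 2.014 m/s; Re = 6.91×10^5; ε/D = 1.00×10^-4; f = 0.01398
h_f = f(L/D)V²/2g = 12.37 m
Total head H = z + h_f = 54.2 + 12.37 = 66.57 m
P_hyd = ρgQH = 1000·9.81·0.441·66.57 = 288.0 kW
P_shaft = P_hyd/η = 288.0/0.71 = 405.6 kW

P_shaft ≈ 406 kW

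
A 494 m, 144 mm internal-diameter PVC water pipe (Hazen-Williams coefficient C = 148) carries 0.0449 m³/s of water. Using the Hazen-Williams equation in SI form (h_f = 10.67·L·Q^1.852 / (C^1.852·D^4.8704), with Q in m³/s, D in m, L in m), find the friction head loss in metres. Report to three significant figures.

h_f ≈ 20.2 m

h_f = 10.67·494·0.0449^1.852 / (148^1.852·0.144^4.8704) = 20.21 m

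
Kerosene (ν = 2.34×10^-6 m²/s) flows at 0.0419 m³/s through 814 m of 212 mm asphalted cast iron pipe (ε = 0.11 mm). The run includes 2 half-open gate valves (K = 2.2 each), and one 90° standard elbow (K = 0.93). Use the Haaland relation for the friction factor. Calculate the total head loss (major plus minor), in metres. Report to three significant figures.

H_L ≈ 5.89 m

V = 4Q/(πD²) = 1.187 m/s; V²/2g = 0.07181 m
Re = 1.08×10^5, ε/D = 5.19×10^-4 → f = 0.01997 (Haaland)
Major: h_f = f(L/D)·V²/2g = 0.01997·3840·0.07181 = 5.505 m
Minor: ΣK = 5.33; h_m = ΣK·V²/2g = 0.3828 m
Total H_L = 5.505 + 0.3828 = 5.888 m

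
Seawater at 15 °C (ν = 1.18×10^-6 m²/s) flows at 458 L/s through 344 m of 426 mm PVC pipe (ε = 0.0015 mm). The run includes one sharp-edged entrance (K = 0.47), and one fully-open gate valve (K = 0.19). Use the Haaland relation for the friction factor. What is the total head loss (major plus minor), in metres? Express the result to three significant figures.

H_L ≈ 5.18 m

V = 4Q/(πD²) = 3.213 m/s; V²/2g = 0.5263 m
Re = 1.16×10^6, ε/D = 3.52×10^-6 → f = 0.01137 (Haaland)
Major: h_f = f(L/D)·V²/2g = 0.01137·807.5·0.5263 = 4.831 m
Minor: ΣK = 0.660; h_m = ΣK·V²/2g = 0.3473 m
Total H_L = 4.831 + 0.3473 = 5.178 m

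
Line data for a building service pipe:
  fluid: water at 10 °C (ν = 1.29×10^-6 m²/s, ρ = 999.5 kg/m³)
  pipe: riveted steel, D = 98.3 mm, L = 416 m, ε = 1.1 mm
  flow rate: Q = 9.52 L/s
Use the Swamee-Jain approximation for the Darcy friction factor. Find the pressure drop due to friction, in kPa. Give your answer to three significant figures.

V = 4Q/(πD²) = 4·0.00952/(π·0.0983²) = 1.254 m/s
Re = VD/ν = 1.254·0.0983/1.29×10^-6 = 9.56×10^4 → turbulent
ε/D = 1.1/98.3 = 0.0112
Swamee-Jain: f = 0.04022
h_f = f(L/D)V²/(2g) = 0.04022·(416/0.0983)·1.254²/(2·9.81) = 13.65 m
Δp = ρg·h_f = 999.5·9.81·13.65 = 133.9 kPa

Δp ≈ 134 kPa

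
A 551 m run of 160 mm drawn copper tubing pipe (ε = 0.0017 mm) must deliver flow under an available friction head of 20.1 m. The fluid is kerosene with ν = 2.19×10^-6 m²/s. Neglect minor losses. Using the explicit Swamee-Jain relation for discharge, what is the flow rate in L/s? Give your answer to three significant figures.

Q ≈ 54.2 L/s

Swamee-Jain (Type II): Q = -0.965·√(gD⁵h_f/L)·ln[ε/(3.7D) + √(3.17ν²L/(gD³h_f))]
√(gD⁵h_f/L) = √(9.81·0.160⁵·20.1/551) = 0.006126
ε/(3.7D) = 2.87×10^-6; √(3.17ν²L/(gD³h_f)) = 1.02×10^-4
Q = -0.965·0.006126·ln(1.047×10^-4) = 0.05417 m³/s
Check: V = 2.69 m/s, Re = 1.97×10^5, f = 0.01568, h_f = 20.0 m ≈ 20.1 m ✓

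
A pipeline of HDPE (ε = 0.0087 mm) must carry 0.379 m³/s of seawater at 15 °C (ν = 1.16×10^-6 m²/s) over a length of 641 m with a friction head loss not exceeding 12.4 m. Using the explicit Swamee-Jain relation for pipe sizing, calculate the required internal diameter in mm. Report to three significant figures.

Swamee-Jain (Type III): D = 0.66·[ε^1.25·(LQ²/(gh_f))^4.75 + ν·Q^9.4·(L/(gh_f))^5.2]^0.04
LQ²/(gh_f) = 0.7569; L/(gh_f) = 5.269
Term 1 = ε^1.25·(…)^4.75 = 1.26×10^-7; Term 2 = ν·Q^9.4·(…)^5.2 = 7.19×10^-7
D = 0.66·(1.26×10^-7 + 7.19×10^-7)^0.04 = 0.3772 m = 377 mm
Check: V = 3.39 m/s, Re = 1.10×10^6, f = 0.01199, h_f = 11.9 m ≈ 12.4 m ✓

D ≈ 377 mm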